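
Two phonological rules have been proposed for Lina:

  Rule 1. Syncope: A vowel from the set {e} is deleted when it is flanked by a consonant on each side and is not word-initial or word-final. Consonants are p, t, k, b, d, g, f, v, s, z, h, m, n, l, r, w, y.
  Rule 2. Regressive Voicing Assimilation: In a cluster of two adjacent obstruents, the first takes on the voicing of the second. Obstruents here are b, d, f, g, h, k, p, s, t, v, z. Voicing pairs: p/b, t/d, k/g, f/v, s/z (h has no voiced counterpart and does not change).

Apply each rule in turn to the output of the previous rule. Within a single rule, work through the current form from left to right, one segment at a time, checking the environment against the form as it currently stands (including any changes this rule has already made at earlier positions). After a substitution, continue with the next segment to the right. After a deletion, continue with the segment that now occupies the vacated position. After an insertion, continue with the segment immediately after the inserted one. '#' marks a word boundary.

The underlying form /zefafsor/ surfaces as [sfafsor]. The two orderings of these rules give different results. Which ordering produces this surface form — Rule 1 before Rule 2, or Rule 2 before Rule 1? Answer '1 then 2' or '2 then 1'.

1 then 2

Order 1 then 2:
  1 Syncope: [zefafsor] → [zfafsor]
  2 Regressive Voicing Assimilation: [zfafsor] → [sfafsor]
  result: [sfafsor]
Order 2 then 1:
  2 Regressive Voicing Assimilation: no change — [zefafsor]
  1 Syncope: [zefafsor] → [zfafsor]
  result: [zfafsor]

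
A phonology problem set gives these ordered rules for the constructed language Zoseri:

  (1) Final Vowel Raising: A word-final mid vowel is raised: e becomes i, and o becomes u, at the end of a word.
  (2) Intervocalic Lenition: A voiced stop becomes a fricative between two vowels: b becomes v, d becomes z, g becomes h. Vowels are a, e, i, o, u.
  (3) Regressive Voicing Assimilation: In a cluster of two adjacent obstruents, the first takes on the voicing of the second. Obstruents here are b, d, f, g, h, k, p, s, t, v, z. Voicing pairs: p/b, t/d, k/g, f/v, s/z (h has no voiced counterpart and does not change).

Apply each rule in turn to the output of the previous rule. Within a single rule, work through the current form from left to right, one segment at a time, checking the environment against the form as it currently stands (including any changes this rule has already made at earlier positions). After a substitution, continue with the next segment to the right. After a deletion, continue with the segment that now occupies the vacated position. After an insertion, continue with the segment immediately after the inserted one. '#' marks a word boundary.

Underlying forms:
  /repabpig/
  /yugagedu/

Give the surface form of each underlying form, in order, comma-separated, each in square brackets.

[repappig], [yuhahezu]

/repabpig/:
  (1) Final Vowel Raising: no change — [repabpig]
  (2) Intervocalic Lenition: no change — [repabpig]
  (3) Regressive Voicing Assimilation: [repabpig] → [repappig]
/yugagedu/:
  (1) Final Vowel Raising: no change — [yugagedu]
  (2) Intervocalic Lenition: [yugagedu] → [yuhahezu]
  (3) Regressive Voicing Assimilation: no change — [yuhahezu]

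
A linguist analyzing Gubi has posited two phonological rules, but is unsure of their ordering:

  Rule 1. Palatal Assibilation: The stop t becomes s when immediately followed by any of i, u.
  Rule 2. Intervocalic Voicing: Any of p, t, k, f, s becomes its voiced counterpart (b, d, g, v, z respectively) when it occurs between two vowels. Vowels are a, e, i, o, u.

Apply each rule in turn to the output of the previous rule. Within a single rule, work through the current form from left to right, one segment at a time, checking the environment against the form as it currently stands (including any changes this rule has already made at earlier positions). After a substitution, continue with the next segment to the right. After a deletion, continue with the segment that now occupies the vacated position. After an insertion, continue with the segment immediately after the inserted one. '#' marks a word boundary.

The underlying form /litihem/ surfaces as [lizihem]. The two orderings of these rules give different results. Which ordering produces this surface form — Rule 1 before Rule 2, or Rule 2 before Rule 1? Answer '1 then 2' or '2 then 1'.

1 then 2

Order 1 then 2:
  1 Palatal Assibilation: [litihem] → [lisihem]
  2 Intervocalic Voicing: [lisihem] → [lizihem]
  result: [lizihem]
Order 2 then 1:
  2 Intervocalic Voicing: [litihem] → [lidihem]
  1 Palatal Assibilation: no change — [lidihem]
  result: [lidihem]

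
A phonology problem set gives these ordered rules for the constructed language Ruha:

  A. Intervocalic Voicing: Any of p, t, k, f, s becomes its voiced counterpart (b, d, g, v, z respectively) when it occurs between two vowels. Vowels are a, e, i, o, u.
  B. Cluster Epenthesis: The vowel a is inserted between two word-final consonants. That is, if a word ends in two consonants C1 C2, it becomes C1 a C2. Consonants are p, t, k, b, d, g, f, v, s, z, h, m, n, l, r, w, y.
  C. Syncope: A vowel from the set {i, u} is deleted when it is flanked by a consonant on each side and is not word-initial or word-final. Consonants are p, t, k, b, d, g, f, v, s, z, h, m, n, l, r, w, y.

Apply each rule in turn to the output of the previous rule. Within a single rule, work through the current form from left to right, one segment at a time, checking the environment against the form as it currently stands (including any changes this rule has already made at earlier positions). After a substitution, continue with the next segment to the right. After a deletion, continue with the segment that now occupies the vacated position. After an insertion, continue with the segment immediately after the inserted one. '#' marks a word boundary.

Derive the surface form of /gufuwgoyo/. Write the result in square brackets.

[gvwgoyo]

A Intervocalic Voicing: [gufuwgoyo] → [guvuwgoyo]
B Cluster Epenthesis: no change — [guvuwgoyo]
C Syncope: [guvuwgoyo] → [gvwgoyo]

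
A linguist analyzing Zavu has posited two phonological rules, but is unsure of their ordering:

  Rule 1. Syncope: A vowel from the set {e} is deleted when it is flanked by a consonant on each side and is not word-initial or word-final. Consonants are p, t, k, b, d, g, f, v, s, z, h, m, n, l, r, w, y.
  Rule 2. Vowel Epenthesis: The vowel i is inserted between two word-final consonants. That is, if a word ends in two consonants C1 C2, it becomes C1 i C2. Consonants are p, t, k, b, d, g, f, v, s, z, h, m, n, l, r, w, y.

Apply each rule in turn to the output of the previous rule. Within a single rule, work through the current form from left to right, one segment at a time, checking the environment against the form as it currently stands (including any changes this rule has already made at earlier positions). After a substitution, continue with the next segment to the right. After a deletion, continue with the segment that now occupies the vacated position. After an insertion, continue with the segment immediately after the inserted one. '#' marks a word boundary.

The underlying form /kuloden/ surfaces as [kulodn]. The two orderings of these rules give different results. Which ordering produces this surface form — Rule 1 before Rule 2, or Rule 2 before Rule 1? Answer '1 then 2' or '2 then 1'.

Order 1 then 2:
  1 Syncope: [kuloden] → [kulodn]
  2 Vowel Epenthesis: [kulodn] → [kulodin]
  result: [kulodin]
Order 2 then 1:
  2 Vowel Epenthesis: no change — [kuloden]
  1 Syncope: [kuloden] → [kulodn]
  result: [kulodn]

2 then 1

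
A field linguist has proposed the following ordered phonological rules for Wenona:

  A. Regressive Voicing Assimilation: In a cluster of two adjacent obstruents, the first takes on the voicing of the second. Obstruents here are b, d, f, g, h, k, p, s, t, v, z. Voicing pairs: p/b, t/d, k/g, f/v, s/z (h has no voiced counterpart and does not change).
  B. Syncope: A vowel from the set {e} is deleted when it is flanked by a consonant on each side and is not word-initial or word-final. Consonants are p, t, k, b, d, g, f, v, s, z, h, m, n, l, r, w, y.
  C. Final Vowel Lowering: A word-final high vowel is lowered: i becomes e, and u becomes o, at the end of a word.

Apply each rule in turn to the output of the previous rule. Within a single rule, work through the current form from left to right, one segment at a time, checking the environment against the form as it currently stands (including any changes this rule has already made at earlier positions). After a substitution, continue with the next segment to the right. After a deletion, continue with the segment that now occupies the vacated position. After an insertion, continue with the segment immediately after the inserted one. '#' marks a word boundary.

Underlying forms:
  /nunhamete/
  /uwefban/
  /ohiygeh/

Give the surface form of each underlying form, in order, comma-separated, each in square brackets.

[nunhamte], [uwvban], [ohiygh]

/nunhamete/:
  A Regressive Voicing Assimilation: no change — [nunhamete]
  B Syncope: [nunhamete] → [nunhamte]
  C Final Vowel Lowering: no change — [nunhamte]
/uwefban/:
  A Regressive Voicing Assimilation: [uwefban] → [uwevban]
  B Syncope: [uwevban] → [uwvban]
  C Final Vowel Lowering: no change — [uwvban]
/ohiygeh/:
  A Regressive Voicing Assimilation: no change — [ohiygeh]
  B Syncope: [ohiygeh] → [ohiygh]
  C Final Vowel Lowering: no change — [ohiygh]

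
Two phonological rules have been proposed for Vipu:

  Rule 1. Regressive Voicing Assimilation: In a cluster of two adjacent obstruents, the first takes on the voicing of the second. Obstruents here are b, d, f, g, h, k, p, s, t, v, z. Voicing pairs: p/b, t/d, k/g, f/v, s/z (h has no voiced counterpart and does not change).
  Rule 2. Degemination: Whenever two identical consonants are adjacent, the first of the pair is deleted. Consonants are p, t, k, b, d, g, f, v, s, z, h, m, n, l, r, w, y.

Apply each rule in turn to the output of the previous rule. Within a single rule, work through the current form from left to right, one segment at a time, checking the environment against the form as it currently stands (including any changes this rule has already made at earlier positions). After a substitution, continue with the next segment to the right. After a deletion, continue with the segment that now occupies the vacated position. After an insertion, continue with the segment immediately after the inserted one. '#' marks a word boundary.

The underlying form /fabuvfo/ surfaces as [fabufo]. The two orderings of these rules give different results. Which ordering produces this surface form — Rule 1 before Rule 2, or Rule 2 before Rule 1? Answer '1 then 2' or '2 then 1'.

Order 1 then 2:
  1 Regressive Voicing Assimilation: [fabuvfo] → [fabuffo]
  2 Degemination: [fabuffo] → [fabufo]
  result: [fabufo]
Order 2 then 1:
  2 Degemination: no change — [fabuvfo]
  1 Regressive Voicing Assimilation: [fabuvfo] → [fabuffo]
  result: [fabuffo]

1 then 2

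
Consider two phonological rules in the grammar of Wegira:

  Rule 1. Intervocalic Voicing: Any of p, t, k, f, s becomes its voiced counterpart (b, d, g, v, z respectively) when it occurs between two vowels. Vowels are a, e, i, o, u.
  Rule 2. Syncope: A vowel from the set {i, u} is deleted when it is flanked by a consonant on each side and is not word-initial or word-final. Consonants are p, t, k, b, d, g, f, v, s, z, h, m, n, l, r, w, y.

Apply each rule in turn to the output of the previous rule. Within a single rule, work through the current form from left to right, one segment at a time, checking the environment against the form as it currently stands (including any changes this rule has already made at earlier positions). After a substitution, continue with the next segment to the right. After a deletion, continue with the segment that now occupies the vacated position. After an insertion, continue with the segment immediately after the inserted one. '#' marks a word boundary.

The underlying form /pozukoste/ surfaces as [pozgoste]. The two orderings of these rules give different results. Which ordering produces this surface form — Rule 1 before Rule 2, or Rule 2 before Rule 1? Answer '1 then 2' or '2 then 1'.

Order 1 then 2:
  1 Intervocalic Voicing: [pozukoste] → [pozugoste]
  2 Syncope: [pozugoste] → [pozgoste]
  result: [pozgoste]
Order 2 then 1:
  2 Syncope: [pozukoste] → [pozkoste]
  1 Intervocalic Voicing: no change — [pozkoste]
  result: [pozkoste]

1 then 2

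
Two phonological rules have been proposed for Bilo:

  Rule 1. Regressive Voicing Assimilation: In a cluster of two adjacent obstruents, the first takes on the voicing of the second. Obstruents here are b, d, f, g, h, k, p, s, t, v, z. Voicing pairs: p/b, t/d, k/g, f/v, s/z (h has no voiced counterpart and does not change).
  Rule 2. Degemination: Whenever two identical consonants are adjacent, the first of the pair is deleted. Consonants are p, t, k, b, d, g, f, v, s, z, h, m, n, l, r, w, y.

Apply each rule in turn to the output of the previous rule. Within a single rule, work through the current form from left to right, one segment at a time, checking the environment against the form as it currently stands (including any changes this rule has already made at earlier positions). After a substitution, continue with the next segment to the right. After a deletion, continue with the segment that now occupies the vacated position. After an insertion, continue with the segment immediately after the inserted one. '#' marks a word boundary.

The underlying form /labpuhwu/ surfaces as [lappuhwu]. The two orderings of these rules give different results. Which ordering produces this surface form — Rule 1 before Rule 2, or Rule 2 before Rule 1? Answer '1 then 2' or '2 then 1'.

2 then 1

Order 1 then 2:
  1 Regressive Voicing Assimilation: [labpuhwu] → [lappuhwu]
  2 Degemination: [lappuhwu] → [lapuhwu]
  result: [lapuhwu]
Order 2 then 1:
  2 Degemination: no change — [labpuhwu]
  1 Regressive Voicing Assimilation: [labpuhwu] → [lappuhwu]
  result: [lappuhwu]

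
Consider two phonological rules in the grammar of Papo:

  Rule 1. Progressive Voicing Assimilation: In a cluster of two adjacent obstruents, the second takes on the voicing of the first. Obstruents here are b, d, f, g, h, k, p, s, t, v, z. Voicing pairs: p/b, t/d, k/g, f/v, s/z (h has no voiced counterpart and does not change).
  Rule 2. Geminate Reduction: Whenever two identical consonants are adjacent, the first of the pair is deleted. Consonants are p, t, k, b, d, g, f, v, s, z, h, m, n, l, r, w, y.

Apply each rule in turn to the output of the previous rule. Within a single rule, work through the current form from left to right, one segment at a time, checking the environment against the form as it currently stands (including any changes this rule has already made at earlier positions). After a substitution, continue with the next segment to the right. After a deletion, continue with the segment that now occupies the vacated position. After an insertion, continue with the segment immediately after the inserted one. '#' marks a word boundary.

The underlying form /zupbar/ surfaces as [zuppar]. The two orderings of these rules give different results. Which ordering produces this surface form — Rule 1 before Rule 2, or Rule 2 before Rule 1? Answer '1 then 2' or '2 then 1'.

Order 1 then 2:
  1 Progressive Voicing Assimilation: [zupbar] → [zuppar]
  2 Geminate Reduction: [zuppar] → [zupar]
  result: [zupar]
Order 2 then 1:
  2 Geminate Reduction: no change — [zupbar]
  1 Progressive Voicing Assimilation: [zupbar] → [zuppar]
  result: [zuppar]

2 then 1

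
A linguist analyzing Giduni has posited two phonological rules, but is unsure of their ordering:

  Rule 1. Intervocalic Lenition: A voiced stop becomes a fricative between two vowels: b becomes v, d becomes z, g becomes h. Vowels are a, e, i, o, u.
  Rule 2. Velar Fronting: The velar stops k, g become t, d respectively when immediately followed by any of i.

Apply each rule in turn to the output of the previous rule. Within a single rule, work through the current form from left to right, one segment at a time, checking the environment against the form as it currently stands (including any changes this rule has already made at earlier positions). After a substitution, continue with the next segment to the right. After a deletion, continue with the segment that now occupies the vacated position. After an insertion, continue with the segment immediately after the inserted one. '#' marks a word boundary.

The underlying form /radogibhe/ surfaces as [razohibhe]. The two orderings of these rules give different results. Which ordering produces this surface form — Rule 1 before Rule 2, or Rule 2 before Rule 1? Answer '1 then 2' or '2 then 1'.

Order 1 then 2:
  1 Intervocalic Lenition: [radogibhe] → [razohibhe]
  2 Velar Fronting: no change — [razohibhe]
  result: [razohibhe]
Order 2 then 1:
  2 Velar Fronting: [radogibhe] → [radodibhe]
  1 Intervocalic Lenition: [radodibhe] → [razozibhe]
  result: [razozibhe]

1 then 2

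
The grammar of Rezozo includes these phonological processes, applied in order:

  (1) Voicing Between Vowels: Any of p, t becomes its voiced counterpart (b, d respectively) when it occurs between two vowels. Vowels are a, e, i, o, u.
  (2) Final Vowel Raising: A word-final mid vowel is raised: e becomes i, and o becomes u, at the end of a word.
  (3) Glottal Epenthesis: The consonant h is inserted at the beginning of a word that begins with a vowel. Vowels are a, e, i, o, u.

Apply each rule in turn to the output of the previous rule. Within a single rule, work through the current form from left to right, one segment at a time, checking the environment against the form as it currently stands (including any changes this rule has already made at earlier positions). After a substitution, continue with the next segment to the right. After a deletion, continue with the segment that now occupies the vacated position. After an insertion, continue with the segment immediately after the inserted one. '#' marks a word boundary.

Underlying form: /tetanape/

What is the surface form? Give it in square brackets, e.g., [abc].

(1) Voicing Between Vowels: [tetanape] → [tedanabe]
(2) Final Vowel Raising: [tedanabe] → [tedanabi]
(3) Glottal Epenthesis: no change — [tedanabi]

[tedanabi]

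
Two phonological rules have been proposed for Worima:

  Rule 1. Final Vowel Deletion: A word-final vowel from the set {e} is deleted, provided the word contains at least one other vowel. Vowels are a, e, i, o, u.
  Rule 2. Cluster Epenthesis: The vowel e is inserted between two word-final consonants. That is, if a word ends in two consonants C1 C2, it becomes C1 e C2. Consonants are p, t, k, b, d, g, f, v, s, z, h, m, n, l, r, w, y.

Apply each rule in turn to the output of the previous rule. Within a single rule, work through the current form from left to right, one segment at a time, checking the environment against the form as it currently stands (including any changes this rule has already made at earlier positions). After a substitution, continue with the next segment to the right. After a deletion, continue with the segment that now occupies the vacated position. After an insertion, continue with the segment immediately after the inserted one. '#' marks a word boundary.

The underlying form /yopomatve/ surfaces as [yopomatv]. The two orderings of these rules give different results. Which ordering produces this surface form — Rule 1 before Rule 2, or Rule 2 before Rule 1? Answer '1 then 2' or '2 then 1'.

2 then 1

Order 1 then 2:
  1 Final Vowel Deletion: [yopomatve] → [yopomatv]
  2 Cluster Epenthesis: [yopomatv] → [yopomatev]
  result: [yopomatev]
Order 2 then 1:
  2 Cluster Epenthesis: no change — [yopomatve]
  1 Final Vowel Deletion: [yopomatve] → [yopomatv]
  result: [yopomatv]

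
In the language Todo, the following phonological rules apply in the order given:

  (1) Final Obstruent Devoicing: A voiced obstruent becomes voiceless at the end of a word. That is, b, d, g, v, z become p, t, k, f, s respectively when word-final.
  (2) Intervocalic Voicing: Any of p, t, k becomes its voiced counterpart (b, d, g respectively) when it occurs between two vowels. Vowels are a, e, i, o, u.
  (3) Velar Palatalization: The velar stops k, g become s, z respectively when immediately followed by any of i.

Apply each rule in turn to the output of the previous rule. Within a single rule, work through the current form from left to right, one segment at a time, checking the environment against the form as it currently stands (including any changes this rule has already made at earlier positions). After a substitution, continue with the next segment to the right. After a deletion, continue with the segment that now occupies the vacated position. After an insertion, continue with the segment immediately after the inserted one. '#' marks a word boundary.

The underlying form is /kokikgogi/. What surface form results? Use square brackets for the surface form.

(1) Final Obstruent Devoicing: no change — [kokikgogi]
(2) Intervocalic Voicing: [kokikgogi] → [kogikgogi]
(3) Velar Palatalization: [kogikgogi] → [kozikgozi]

[kozikgozi]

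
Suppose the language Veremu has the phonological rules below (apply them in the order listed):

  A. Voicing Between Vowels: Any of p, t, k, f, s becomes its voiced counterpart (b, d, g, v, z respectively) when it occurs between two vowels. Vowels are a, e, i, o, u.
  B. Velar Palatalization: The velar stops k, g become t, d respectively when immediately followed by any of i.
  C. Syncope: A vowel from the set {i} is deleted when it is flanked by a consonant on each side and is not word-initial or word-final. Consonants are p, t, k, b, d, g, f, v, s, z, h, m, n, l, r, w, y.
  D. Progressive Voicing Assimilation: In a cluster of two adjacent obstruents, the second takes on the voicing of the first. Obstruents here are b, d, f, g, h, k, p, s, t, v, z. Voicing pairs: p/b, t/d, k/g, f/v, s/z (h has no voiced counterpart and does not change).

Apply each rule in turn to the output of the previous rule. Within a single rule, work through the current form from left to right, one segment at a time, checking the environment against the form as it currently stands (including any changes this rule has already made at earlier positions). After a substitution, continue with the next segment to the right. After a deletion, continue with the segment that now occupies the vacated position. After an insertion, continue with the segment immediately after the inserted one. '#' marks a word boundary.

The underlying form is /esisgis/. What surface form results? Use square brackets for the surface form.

A Voicing Between Vowels: [esisgis] → [ezisgis]
B Velar Palatalization: [ezisgis] → [ezisdis]
C Syncope: [ezisdis] → [ezsds]
D Progressive Voicing Assimilation: [ezsds] → [ezzdz]

[ezzdz]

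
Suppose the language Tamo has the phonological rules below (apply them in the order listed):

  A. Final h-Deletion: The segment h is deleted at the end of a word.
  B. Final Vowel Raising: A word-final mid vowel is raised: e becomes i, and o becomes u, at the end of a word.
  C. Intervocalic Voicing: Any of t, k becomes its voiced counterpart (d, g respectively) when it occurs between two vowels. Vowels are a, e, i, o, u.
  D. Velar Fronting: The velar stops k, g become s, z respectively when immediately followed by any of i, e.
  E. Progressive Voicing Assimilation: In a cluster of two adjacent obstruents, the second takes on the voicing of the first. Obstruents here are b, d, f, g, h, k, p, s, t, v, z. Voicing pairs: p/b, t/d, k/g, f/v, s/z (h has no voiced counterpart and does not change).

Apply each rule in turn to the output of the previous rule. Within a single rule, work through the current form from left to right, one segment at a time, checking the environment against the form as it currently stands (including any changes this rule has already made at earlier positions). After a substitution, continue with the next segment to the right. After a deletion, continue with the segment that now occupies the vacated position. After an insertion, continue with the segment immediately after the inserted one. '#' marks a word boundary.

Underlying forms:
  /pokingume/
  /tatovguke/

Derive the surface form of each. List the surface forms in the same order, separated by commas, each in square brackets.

[pozingumi], [tadovguzi]

/pokingume/:
  A Final h-Deletion: no change — [pokingume]
  B Final Vowel Raising: [pokingume] → [pokingumi]
  C Intervocalic Voicing: [pokingumi] → [pogingumi]
  D Velar Fronting: [pogingumi] → [pozingumi]
  E Progressive Voicing Assimilation: no change — [pozingumi]
/tatovguke/:
  A Final h-Deletion: no change — [tatovguke]
  B Final Vowel Raising: [tatovguke] → [tatovguki]
  C Intervocalic Voicing: [tatovguki] → [tadovgugi]
  D Velar Fronting: [tadovgugi] → [tadovguzi]
  E Progressive Voicing Assimilation: no change — [tadovguzi]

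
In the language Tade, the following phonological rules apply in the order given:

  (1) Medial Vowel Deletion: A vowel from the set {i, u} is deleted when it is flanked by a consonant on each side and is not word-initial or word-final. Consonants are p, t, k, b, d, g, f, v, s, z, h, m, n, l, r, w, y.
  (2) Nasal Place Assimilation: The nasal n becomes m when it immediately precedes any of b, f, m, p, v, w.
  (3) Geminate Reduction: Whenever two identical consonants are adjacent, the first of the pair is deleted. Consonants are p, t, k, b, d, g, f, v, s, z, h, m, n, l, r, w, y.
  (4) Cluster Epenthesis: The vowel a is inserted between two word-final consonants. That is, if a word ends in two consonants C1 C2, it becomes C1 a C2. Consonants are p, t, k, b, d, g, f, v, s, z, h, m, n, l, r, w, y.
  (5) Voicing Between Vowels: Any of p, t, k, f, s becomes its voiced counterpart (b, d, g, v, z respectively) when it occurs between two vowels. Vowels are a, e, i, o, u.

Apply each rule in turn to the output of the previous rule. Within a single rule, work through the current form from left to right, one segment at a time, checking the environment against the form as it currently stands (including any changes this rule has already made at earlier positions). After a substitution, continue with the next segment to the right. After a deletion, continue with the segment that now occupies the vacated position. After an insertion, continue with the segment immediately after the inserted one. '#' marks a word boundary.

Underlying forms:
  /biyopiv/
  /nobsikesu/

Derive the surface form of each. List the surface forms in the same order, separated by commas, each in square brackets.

/biyopiv/:
  (1) Medial Vowel Deletion: [biyopiv] → [byopv]
  (2) Nasal Place Assimilation: no change — [byopv]
  (3) Geminate Reduction: no change — [byopv]
  (4) Cluster Epenthesis: [byopv] → [byopav]
  (5) Voicing Between Vowels: [byopav] → [byobav]
/nobsikesu/:
  (1) Medial Vowel Deletion: [nobsikesu] → [nobskesu]
  (2) Nasal Place Assimilation: no change — [nobskesu]
  (3) Geminate Reduction: no change — [nobskesu]
  (4) Cluster Epenthesis: no change — [nobskesu]
  (5) Voicing Between Vowels: [nobskesu] → [nobskezu]

[byobav], [nobskezu]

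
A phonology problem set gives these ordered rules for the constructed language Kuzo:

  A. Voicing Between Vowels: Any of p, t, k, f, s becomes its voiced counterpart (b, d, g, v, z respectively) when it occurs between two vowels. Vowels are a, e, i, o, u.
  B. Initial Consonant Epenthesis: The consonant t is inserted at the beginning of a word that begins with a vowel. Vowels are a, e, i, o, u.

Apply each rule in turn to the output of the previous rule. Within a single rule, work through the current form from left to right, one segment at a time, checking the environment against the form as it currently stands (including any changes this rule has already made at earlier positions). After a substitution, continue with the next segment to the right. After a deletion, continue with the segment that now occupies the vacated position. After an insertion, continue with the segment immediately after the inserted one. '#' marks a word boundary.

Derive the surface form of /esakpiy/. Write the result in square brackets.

A Voicing Between Vowels: [esakpiy] → [ezakpiy]
B Initial Consonant Epenthesis: [ezakpiy] → [tezakpiy]

[tezakpiy]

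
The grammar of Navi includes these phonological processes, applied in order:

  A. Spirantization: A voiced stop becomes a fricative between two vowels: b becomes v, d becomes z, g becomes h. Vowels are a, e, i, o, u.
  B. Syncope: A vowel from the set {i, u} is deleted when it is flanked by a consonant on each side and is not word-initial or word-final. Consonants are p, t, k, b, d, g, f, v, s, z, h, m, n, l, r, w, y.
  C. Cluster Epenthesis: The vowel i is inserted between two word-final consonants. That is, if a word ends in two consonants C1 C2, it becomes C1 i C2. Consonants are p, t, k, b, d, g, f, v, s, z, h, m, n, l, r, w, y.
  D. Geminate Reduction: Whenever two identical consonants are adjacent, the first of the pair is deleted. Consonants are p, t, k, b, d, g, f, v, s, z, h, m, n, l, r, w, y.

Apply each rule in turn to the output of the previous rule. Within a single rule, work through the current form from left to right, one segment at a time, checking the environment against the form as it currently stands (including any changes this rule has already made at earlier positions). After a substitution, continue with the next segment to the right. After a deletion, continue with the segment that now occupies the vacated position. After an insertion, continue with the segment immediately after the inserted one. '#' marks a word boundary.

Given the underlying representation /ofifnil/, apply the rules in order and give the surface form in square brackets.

[ofnil]

A Spirantization: no change — [ofifnil]
B Syncope: [ofifnil] → [offnl]
C Cluster Epenthesis: [offnl] → [offnil]
D Geminate Reduction: [offnil] → [ofnil]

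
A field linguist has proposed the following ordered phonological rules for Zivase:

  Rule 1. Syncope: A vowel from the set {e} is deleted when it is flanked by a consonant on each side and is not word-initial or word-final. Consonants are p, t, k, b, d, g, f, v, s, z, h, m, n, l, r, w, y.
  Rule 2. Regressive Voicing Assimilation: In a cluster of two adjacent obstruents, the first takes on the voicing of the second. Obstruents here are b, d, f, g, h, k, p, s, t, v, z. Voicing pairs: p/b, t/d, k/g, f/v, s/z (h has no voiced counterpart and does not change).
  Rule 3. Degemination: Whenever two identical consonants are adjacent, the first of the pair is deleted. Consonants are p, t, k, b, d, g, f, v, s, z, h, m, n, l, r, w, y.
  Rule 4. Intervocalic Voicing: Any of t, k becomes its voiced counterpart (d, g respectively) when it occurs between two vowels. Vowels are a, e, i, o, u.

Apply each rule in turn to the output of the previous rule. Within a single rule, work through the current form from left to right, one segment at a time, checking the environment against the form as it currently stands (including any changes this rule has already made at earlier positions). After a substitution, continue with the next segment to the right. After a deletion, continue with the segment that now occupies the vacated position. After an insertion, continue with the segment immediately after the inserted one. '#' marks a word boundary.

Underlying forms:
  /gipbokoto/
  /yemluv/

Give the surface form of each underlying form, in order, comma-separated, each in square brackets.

/gipbokoto/:
  Rule 1 Syncope: no change — [gipbokoto]
  Rule 2 Regressive Voicing Assimilation: [gipbokoto] → [gibbokoto]
  Rule 3 Degemination: [gibbokoto] → [gibokoto]
  Rule 4 Intervocalic Voicing: [gibokoto] → [gibogodo]
/yemluv/:
  Rule 1 Syncope: [yemluv] → [ymluv]
  Rule 2 Regressive Voicing Assimilation: no change — [ymluv]
  Rule 3 Degemination: no change — [ymluv]
  Rule 4 Intervocalic Voicing: no change — [ymluv]

[gibogodo], [ymluv]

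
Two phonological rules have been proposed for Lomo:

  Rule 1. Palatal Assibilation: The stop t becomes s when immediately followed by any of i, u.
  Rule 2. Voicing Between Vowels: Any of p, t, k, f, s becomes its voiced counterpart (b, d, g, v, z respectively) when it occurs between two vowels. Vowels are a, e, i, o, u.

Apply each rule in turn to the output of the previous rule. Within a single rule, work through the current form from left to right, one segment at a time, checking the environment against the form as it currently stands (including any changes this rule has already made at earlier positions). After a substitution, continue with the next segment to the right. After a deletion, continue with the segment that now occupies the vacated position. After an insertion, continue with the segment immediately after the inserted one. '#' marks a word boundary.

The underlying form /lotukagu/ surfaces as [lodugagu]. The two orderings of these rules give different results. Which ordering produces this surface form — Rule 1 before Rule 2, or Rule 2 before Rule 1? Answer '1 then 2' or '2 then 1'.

Order 1 then 2:
  1 Palatal Assibilation: [lotukagu] → [losukagu]
  2 Voicing Between Vowels: [losukagu] → [lozugagu]
  result: [lozugagu]
Order 2 then 1:
  2 Voicing Between Vowels: [lotukagu] → [lodugagu]
  1 Palatal Assibilation: no change — [lodugagu]
  result: [lodugagu]

2 then 1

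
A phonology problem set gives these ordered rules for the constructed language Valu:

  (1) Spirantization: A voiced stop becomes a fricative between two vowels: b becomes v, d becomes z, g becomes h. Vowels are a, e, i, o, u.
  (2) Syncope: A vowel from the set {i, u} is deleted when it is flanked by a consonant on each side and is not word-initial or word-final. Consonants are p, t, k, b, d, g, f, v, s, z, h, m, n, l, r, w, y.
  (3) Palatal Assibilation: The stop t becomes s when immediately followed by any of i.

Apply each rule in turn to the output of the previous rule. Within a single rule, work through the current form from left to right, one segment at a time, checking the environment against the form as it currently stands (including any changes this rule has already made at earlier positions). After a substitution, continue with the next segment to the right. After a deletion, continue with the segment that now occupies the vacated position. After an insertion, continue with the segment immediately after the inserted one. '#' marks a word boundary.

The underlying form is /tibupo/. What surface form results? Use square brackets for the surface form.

(1) Spirantization: [tibupo] → [tivupo]
(2) Syncope: [tivupo] → [tvpo]
(3) Palatal Assibilation: no change — [tvpo]

[tvpo]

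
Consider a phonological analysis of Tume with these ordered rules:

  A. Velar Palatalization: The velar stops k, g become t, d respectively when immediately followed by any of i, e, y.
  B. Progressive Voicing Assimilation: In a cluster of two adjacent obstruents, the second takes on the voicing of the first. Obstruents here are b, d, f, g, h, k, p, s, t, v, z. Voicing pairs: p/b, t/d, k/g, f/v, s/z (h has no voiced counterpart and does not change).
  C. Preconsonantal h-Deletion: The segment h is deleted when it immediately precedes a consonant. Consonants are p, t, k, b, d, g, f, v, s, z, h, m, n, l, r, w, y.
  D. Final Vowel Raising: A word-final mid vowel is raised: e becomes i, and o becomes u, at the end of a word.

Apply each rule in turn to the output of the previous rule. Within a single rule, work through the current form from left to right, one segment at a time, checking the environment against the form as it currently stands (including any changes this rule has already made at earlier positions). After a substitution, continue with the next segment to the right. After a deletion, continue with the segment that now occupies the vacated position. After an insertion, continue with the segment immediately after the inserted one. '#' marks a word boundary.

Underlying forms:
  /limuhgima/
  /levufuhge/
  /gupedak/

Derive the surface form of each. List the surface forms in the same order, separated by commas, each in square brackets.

/limuhgima/:
  A Velar Palatalization: [limuhgima] → [limuhdima]
  B Progressive Voicing Assimilation: [limuhdima] → [limuhtima]
  C Preconsonantal h-Deletion: [limuhtima] → [limutima]
  D Final Vowel Raising: no change — [limutima]
/levufuhge/:
  A Velar Palatalization: [levufuhge] → [levufuhde]
  B Progressive Voicing Assimilation: [levufuhde] → [levufuhte]
  C Preconsonantal h-Deletion: [levufuhte] → [levufute]
  D Final Vowel Raising: [levufute] → [levufuti]
/gupedak/:
  A Velar Palatalization: no change — [gupedak]
  B Progressive Voicing Assimilation: no change — [gupedak]
  C Preconsonantal h-Deletion: no change — [gupedak]
  D Final Vowel Raising: no change — [gupedak]

[limutima], [levufuti], [gupedak]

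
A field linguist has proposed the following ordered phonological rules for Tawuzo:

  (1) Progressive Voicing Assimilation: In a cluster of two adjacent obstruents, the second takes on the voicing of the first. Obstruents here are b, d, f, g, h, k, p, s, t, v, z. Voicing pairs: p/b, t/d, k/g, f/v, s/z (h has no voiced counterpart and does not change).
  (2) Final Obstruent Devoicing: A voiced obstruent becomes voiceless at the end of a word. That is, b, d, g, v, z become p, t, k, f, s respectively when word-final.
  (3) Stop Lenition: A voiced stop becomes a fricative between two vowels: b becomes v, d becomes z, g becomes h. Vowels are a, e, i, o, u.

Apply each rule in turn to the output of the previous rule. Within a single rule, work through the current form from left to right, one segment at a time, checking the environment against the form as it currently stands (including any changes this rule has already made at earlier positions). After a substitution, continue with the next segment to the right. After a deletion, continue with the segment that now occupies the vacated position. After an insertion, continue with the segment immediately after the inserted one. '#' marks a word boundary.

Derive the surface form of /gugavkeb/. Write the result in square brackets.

[guhavgep]

(1) Progressive Voicing Assimilation: [gugavkeb] → [gugavgeb]
(2) Final Obstruent Devoicing: [gugavgeb] → [gugavgep]
(3) Stop Lenition: [gugavgep] → [guhavgep]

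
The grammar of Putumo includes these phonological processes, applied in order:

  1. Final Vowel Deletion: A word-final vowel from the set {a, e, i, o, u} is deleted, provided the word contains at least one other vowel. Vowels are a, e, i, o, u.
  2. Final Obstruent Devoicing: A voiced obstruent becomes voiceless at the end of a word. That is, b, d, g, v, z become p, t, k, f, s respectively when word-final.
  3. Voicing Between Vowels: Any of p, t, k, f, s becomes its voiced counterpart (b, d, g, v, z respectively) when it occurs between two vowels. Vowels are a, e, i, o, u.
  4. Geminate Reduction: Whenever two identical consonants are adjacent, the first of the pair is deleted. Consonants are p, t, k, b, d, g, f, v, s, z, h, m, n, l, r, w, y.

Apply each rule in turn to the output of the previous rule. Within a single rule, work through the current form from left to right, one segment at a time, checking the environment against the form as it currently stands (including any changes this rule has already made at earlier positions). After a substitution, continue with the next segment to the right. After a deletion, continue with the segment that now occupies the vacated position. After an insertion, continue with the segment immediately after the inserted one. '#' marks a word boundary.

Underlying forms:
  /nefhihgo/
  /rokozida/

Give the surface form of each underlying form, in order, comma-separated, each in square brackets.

[nefhihk], [rogozit]

/nefhihgo/:
  1 Final Vowel Deletion: [nefhihgo] → [nefhihg]
  2 Final Obstruent Devoicing: [nefhihg] → [nefhihk]
  3 Voicing Between Vowels: no change — [nefhihk]
  4 Geminate Reduction: no change — [nefhihk]
/rokozida/:
  1 Final Vowel Deletion: [rokozida] → [rokozid]
  2 Final Obstruent Devoicing: [rokozid] → [rokozit]
  3 Voicing Between Vowels: [rokozit] → [rogozit]
  4 Geminate Reduction: no change — [rogozit]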